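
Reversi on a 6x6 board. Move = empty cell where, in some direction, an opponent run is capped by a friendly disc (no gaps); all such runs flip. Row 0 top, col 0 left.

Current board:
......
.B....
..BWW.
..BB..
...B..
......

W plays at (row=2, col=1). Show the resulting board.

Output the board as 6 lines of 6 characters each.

Place W at (2,1); scan 8 dirs for brackets.
Dir NW: first cell '.' (not opp) -> no flip
Dir N: opp run (1,1), next='.' -> no flip
Dir NE: first cell '.' (not opp) -> no flip
Dir W: first cell '.' (not opp) -> no flip
Dir E: opp run (2,2) capped by W -> flip
Dir SW: first cell '.' (not opp) -> no flip
Dir S: first cell '.' (not opp) -> no flip
Dir SE: opp run (3,2) (4,3), next='.' -> no flip
All flips: (2,2)

Answer: ......
.B....
.WWWW.
..BB..
...B..
......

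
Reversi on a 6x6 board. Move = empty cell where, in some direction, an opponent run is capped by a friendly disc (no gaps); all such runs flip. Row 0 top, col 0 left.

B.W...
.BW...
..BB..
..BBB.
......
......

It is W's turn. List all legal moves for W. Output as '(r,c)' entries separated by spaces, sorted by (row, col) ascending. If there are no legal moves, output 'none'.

(0,1): no bracket -> illegal
(1,0): flips 1 -> legal
(1,3): no bracket -> illegal
(1,4): no bracket -> illegal
(2,0): flips 1 -> legal
(2,1): no bracket -> illegal
(2,4): no bracket -> illegal
(2,5): no bracket -> illegal
(3,1): no bracket -> illegal
(3,5): no bracket -> illegal
(4,1): no bracket -> illegal
(4,2): flips 2 -> legal
(4,3): no bracket -> illegal
(4,4): no bracket -> illegal
(4,5): flips 2 -> legal

Answer: (1,0) (2,0) (4,2) (4,5)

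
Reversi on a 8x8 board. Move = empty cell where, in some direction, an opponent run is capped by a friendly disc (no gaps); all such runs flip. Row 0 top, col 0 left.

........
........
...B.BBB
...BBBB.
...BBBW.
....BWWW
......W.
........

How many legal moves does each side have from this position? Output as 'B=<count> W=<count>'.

Answer: B=5 W=7

Derivation:
-- B to move --
(3,7): no bracket -> illegal
(4,7): flips 1 -> legal
(6,4): no bracket -> illegal
(6,5): flips 1 -> legal
(6,7): flips 1 -> legal
(7,5): no bracket -> illegal
(7,6): flips 3 -> legal
(7,7): flips 2 -> legal
B mobility = 5
-- W to move --
(1,2): flips 3 -> legal
(1,3): no bracket -> illegal
(1,4): no bracket -> illegal
(1,5): flips 3 -> legal
(1,6): flips 2 -> legal
(1,7): no bracket -> illegal
(2,2): flips 2 -> legal
(2,4): flips 1 -> legal
(3,2): no bracket -> illegal
(3,7): no bracket -> illegal
(4,2): flips 3 -> legal
(4,7): no bracket -> illegal
(5,2): no bracket -> illegal
(5,3): flips 1 -> legal
(6,3): no bracket -> illegal
(6,4): no bracket -> illegal
(6,5): no bracket -> illegal
W mobility = 7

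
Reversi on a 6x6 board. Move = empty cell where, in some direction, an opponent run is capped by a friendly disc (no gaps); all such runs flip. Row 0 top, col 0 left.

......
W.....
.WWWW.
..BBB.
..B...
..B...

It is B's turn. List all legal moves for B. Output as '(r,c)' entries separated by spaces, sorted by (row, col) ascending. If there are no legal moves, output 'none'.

Answer: (1,1) (1,2) (1,3) (1,4) (1,5)

Derivation:
(0,0): no bracket -> illegal
(0,1): no bracket -> illegal
(1,1): flips 1 -> legal
(1,2): flips 2 -> legal
(1,3): flips 1 -> legal
(1,4): flips 2 -> legal
(1,5): flips 1 -> legal
(2,0): no bracket -> illegal
(2,5): no bracket -> illegal
(3,0): no bracket -> illegal
(3,1): no bracket -> illegal
(3,5): no bracket -> illegal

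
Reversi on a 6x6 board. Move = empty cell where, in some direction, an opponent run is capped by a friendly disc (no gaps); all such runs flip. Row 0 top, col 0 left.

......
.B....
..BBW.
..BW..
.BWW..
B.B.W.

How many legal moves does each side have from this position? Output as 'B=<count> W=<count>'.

-- B to move --
(1,3): no bracket -> illegal
(1,4): no bracket -> illegal
(1,5): no bracket -> illegal
(2,5): flips 1 -> legal
(3,1): no bracket -> illegal
(3,4): flips 2 -> legal
(3,5): no bracket -> illegal
(4,4): flips 3 -> legal
(4,5): no bracket -> illegal
(5,1): no bracket -> illegal
(5,3): flips 2 -> legal
(5,5): no bracket -> illegal
B mobility = 4
-- W to move --
(0,0): flips 2 -> legal
(0,1): no bracket -> illegal
(0,2): no bracket -> illegal
(1,0): no bracket -> illegal
(1,2): flips 2 -> legal
(1,3): flips 1 -> legal
(1,4): no bracket -> illegal
(2,0): no bracket -> illegal
(2,1): flips 3 -> legal
(3,0): no bracket -> illegal
(3,1): flips 1 -> legal
(3,4): no bracket -> illegal
(4,0): flips 1 -> legal
(5,1): no bracket -> illegal
(5,3): no bracket -> illegal
W mobility = 6

Answer: B=4 W=6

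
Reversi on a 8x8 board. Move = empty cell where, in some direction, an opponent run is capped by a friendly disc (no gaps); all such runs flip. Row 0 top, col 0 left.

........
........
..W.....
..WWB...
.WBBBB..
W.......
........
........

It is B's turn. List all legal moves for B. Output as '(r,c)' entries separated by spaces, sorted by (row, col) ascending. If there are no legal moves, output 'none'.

(1,1): flips 2 -> legal
(1,2): flips 2 -> legal
(1,3): no bracket -> illegal
(2,1): flips 1 -> legal
(2,3): flips 1 -> legal
(2,4): flips 1 -> legal
(3,0): no bracket -> illegal
(3,1): flips 2 -> legal
(4,0): flips 1 -> legal
(5,1): no bracket -> illegal
(5,2): no bracket -> illegal
(6,0): no bracket -> illegal
(6,1): no bracket -> illegal

Answer: (1,1) (1,2) (2,1) (2,3) (2,4) (3,1) (4,0)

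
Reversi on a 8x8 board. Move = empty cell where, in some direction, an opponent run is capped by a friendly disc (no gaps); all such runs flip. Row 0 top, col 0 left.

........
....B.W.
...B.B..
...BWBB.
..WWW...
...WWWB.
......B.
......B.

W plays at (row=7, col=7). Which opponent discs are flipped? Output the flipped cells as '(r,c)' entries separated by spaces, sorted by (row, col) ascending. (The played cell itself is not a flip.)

Dir NW: opp run (6,6) capped by W -> flip
Dir N: first cell '.' (not opp) -> no flip
Dir NE: edge -> no flip
Dir W: opp run (7,6), next='.' -> no flip
Dir E: edge -> no flip
Dir SW: edge -> no flip
Dir S: edge -> no flip
Dir SE: edge -> no flip

Answer: (6,6)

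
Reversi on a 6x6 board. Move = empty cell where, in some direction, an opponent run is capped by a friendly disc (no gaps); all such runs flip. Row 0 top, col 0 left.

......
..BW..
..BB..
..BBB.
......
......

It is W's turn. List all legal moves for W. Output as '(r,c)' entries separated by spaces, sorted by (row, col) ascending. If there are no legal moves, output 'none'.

Answer: (1,1) (3,1) (4,3)

Derivation:
(0,1): no bracket -> illegal
(0,2): no bracket -> illegal
(0,3): no bracket -> illegal
(1,1): flips 1 -> legal
(1,4): no bracket -> illegal
(2,1): no bracket -> illegal
(2,4): no bracket -> illegal
(2,5): no bracket -> illegal
(3,1): flips 1 -> legal
(3,5): no bracket -> illegal
(4,1): no bracket -> illegal
(4,2): no bracket -> illegal
(4,3): flips 2 -> legal
(4,4): no bracket -> illegal
(4,5): no bracket -> illegal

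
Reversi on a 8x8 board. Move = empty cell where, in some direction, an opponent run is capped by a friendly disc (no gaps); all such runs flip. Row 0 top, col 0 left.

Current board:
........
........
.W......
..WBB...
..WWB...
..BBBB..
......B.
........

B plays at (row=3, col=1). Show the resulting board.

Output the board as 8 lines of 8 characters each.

Answer: ........
........
.W......
.BBBB...
..BWB...
..BBBB..
......B.
........

Derivation:
Place B at (3,1); scan 8 dirs for brackets.
Dir NW: first cell '.' (not opp) -> no flip
Dir N: opp run (2,1), next='.' -> no flip
Dir NE: first cell '.' (not opp) -> no flip
Dir W: first cell '.' (not opp) -> no flip
Dir E: opp run (3,2) capped by B -> flip
Dir SW: first cell '.' (not opp) -> no flip
Dir S: first cell '.' (not opp) -> no flip
Dir SE: opp run (4,2) capped by B -> flip
All flips: (3,2) (4,2)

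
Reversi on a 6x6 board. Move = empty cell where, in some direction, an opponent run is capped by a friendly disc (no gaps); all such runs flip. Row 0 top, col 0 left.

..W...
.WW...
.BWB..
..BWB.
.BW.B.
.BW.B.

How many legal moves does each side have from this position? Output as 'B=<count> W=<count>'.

Answer: B=6 W=10

Derivation:
-- B to move --
(0,0): flips 3 -> legal
(0,1): flips 2 -> legal
(0,3): flips 1 -> legal
(1,0): no bracket -> illegal
(1,3): no bracket -> illegal
(2,0): no bracket -> illegal
(2,4): flips 2 -> legal
(3,1): no bracket -> illegal
(4,3): flips 2 -> legal
(5,3): flips 1 -> legal
B mobility = 6
-- W to move --
(1,0): no bracket -> illegal
(1,3): flips 1 -> legal
(1,4): no bracket -> illegal
(2,0): flips 1 -> legal
(2,4): flips 1 -> legal
(2,5): no bracket -> illegal
(3,0): flips 2 -> legal
(3,1): flips 2 -> legal
(3,5): flips 1 -> legal
(4,0): flips 1 -> legal
(4,3): no bracket -> illegal
(4,5): flips 2 -> legal
(5,0): flips 1 -> legal
(5,3): no bracket -> illegal
(5,5): flips 1 -> legal
W mobility = 10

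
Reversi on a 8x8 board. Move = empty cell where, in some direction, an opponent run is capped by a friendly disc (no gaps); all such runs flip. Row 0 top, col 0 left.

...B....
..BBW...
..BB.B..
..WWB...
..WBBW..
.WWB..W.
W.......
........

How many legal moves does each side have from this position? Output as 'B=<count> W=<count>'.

-- B to move --
(0,4): no bracket -> illegal
(0,5): flips 1 -> legal
(1,5): flips 1 -> legal
(2,1): flips 1 -> legal
(2,4): no bracket -> illegal
(3,1): flips 3 -> legal
(3,5): no bracket -> illegal
(3,6): no bracket -> illegal
(4,0): no bracket -> illegal
(4,1): flips 2 -> legal
(4,6): flips 1 -> legal
(4,7): no bracket -> illegal
(5,0): flips 2 -> legal
(5,4): no bracket -> illegal
(5,5): no bracket -> illegal
(5,7): no bracket -> illegal
(6,1): flips 1 -> legal
(6,2): flips 3 -> legal
(6,3): no bracket -> illegal
(6,5): no bracket -> illegal
(6,6): no bracket -> illegal
(6,7): flips 2 -> legal
(7,0): no bracket -> illegal
(7,1): no bracket -> illegal
B mobility = 10
-- W to move --
(0,1): flips 3 -> legal
(0,2): flips 2 -> legal
(0,4): no bracket -> illegal
(1,1): flips 3 -> legal
(1,5): no bracket -> illegal
(1,6): flips 3 -> legal
(2,1): no bracket -> illegal
(2,4): no bracket -> illegal
(2,6): no bracket -> illegal
(3,1): no bracket -> illegal
(3,5): flips 1 -> legal
(3,6): flips 1 -> legal
(5,4): flips 2 -> legal
(5,5): flips 1 -> legal
(6,2): no bracket -> illegal
(6,3): flips 2 -> legal
(6,4): flips 1 -> legal
W mobility = 10

Answer: B=10 W=10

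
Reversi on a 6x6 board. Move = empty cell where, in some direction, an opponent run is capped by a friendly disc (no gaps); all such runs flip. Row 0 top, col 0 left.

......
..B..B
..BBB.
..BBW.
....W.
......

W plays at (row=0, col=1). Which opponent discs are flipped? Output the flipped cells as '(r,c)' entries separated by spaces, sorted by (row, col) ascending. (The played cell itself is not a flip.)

Answer: (1,2) (2,3)

Derivation:
Dir NW: edge -> no flip
Dir N: edge -> no flip
Dir NE: edge -> no flip
Dir W: first cell '.' (not opp) -> no flip
Dir E: first cell '.' (not opp) -> no flip
Dir SW: first cell '.' (not opp) -> no flip
Dir S: first cell '.' (not opp) -> no flip
Dir SE: opp run (1,2) (2,3) capped by W -> flip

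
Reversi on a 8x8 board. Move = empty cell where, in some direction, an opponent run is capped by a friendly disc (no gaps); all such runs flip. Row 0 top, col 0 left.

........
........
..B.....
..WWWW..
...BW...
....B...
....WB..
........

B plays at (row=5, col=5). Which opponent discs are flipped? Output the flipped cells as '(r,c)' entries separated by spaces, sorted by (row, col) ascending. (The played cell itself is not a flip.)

Answer: (3,3) (4,4)

Derivation:
Dir NW: opp run (4,4) (3,3) capped by B -> flip
Dir N: first cell '.' (not opp) -> no flip
Dir NE: first cell '.' (not opp) -> no flip
Dir W: first cell 'B' (not opp) -> no flip
Dir E: first cell '.' (not opp) -> no flip
Dir SW: opp run (6,4), next='.' -> no flip
Dir S: first cell 'B' (not opp) -> no flip
Dir SE: first cell '.' (not opp) -> no flip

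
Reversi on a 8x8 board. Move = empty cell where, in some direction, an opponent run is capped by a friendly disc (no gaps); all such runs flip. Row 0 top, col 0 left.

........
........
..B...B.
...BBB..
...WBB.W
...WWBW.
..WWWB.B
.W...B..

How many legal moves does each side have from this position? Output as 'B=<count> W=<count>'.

-- B to move --
(3,2): flips 2 -> legal
(3,6): no bracket -> illegal
(3,7): no bracket -> illegal
(4,2): flips 3 -> legal
(4,6): no bracket -> illegal
(5,1): no bracket -> illegal
(5,2): flips 3 -> legal
(5,7): flips 1 -> legal
(6,0): no bracket -> illegal
(6,1): flips 3 -> legal
(6,6): no bracket -> illegal
(7,0): no bracket -> illegal
(7,2): flips 2 -> legal
(7,3): flips 4 -> legal
(7,4): flips 2 -> legal
B mobility = 8
-- W to move --
(1,1): no bracket -> illegal
(1,2): no bracket -> illegal
(1,3): no bracket -> illegal
(1,5): no bracket -> illegal
(1,6): no bracket -> illegal
(1,7): flips 3 -> legal
(2,1): no bracket -> illegal
(2,3): flips 3 -> legal
(2,4): flips 2 -> legal
(2,5): flips 1 -> legal
(2,7): no bracket -> illegal
(3,1): no bracket -> illegal
(3,2): no bracket -> illegal
(3,6): flips 1 -> legal
(3,7): no bracket -> illegal
(4,2): no bracket -> illegal
(4,6): flips 3 -> legal
(5,7): no bracket -> illegal
(6,6): flips 1 -> legal
(7,4): flips 1 -> legal
(7,6): flips 1 -> legal
(7,7): no bracket -> illegal
W mobility = 9

Answer: B=8 W=9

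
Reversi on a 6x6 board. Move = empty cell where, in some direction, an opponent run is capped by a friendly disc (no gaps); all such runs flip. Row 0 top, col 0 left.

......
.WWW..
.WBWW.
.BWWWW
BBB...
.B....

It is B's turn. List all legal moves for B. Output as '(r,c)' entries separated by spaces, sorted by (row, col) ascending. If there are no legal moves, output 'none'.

(0,0): flips 1 -> legal
(0,1): flips 2 -> legal
(0,2): flips 1 -> legal
(0,3): no bracket -> illegal
(0,4): flips 1 -> legal
(1,0): no bracket -> illegal
(1,4): flips 2 -> legal
(1,5): flips 2 -> legal
(2,0): flips 1 -> legal
(2,5): flips 2 -> legal
(3,0): no bracket -> illegal
(4,3): no bracket -> illegal
(4,4): flips 1 -> legal
(4,5): no bracket -> illegal

Answer: (0,0) (0,1) (0,2) (0,4) (1,4) (1,5) (2,0) (2,5) (4,4)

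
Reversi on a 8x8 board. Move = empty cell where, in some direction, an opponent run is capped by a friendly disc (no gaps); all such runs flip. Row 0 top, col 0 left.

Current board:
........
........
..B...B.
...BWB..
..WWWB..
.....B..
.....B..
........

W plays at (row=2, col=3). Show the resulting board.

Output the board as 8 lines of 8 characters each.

Answer: ........
........
..BW..B.
...WWB..
..WWWB..
.....B..
.....B..
........

Derivation:
Place W at (2,3); scan 8 dirs for brackets.
Dir NW: first cell '.' (not opp) -> no flip
Dir N: first cell '.' (not opp) -> no flip
Dir NE: first cell '.' (not opp) -> no flip
Dir W: opp run (2,2), next='.' -> no flip
Dir E: first cell '.' (not opp) -> no flip
Dir SW: first cell '.' (not opp) -> no flip
Dir S: opp run (3,3) capped by W -> flip
Dir SE: first cell 'W' (not opp) -> no flip
All flips: (3,3)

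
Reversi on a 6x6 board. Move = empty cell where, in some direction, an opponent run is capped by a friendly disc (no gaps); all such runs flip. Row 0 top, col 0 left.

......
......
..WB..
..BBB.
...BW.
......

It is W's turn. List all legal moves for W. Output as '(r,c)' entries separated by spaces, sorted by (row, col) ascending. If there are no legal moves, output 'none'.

Answer: (2,4) (4,2)

Derivation:
(1,2): no bracket -> illegal
(1,3): no bracket -> illegal
(1,4): no bracket -> illegal
(2,1): no bracket -> illegal
(2,4): flips 2 -> legal
(2,5): no bracket -> illegal
(3,1): no bracket -> illegal
(3,5): no bracket -> illegal
(4,1): no bracket -> illegal
(4,2): flips 2 -> legal
(4,5): no bracket -> illegal
(5,2): no bracket -> illegal
(5,3): no bracket -> illegal
(5,4): no bracket -> illegal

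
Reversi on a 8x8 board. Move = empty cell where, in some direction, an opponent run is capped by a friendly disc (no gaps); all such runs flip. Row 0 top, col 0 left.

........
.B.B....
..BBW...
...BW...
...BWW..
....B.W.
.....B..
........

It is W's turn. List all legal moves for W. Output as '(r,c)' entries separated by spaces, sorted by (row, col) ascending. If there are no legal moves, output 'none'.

(0,0): flips 3 -> legal
(0,1): no bracket -> illegal
(0,2): flips 1 -> legal
(0,3): no bracket -> illegal
(0,4): no bracket -> illegal
(1,0): no bracket -> illegal
(1,2): flips 1 -> legal
(1,4): no bracket -> illegal
(2,0): no bracket -> illegal
(2,1): flips 2 -> legal
(3,1): no bracket -> illegal
(3,2): flips 1 -> legal
(4,2): flips 2 -> legal
(5,2): flips 1 -> legal
(5,3): no bracket -> illegal
(5,5): no bracket -> illegal
(6,3): flips 1 -> legal
(6,4): flips 1 -> legal
(6,6): no bracket -> illegal
(7,4): flips 1 -> legal
(7,5): no bracket -> illegal
(7,6): no bracket -> illegal

Answer: (0,0) (0,2) (1,2) (2,1) (3,2) (4,2) (5,2) (6,3) (6,4) (7,4)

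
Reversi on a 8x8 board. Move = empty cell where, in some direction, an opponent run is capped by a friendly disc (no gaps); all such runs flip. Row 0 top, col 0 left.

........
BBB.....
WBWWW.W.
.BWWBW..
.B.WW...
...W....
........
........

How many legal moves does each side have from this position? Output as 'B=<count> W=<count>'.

-- B to move --
(1,3): flips 1 -> legal
(1,4): flips 3 -> legal
(1,5): no bracket -> illegal
(1,6): no bracket -> illegal
(1,7): no bracket -> illegal
(2,5): flips 3 -> legal
(2,7): no bracket -> illegal
(3,0): flips 1 -> legal
(3,6): flips 1 -> legal
(3,7): no bracket -> illegal
(4,2): flips 2 -> legal
(4,5): no bracket -> illegal
(4,6): no bracket -> illegal
(5,2): flips 1 -> legal
(5,4): flips 3 -> legal
(5,5): flips 3 -> legal
(6,2): no bracket -> illegal
(6,3): no bracket -> illegal
(6,4): no bracket -> illegal
B mobility = 9
-- W to move --
(0,0): flips 2 -> legal
(0,1): flips 1 -> legal
(0,2): flips 2 -> legal
(0,3): no bracket -> illegal
(1,3): no bracket -> illegal
(2,5): flips 1 -> legal
(3,0): flips 1 -> legal
(4,0): flips 1 -> legal
(4,2): flips 1 -> legal
(4,5): flips 1 -> legal
(5,0): flips 1 -> legal
(5,1): no bracket -> illegal
(5,2): no bracket -> illegal
W mobility = 9

Answer: B=9 W=9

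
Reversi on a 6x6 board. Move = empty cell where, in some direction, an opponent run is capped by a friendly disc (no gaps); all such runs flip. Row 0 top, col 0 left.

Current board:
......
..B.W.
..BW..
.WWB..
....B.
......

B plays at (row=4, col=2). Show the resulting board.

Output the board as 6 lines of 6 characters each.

Place B at (4,2); scan 8 dirs for brackets.
Dir NW: opp run (3,1), next='.' -> no flip
Dir N: opp run (3,2) capped by B -> flip
Dir NE: first cell 'B' (not opp) -> no flip
Dir W: first cell '.' (not opp) -> no flip
Dir E: first cell '.' (not opp) -> no flip
Dir SW: first cell '.' (not opp) -> no flip
Dir S: first cell '.' (not opp) -> no flip
Dir SE: first cell '.' (not opp) -> no flip
All flips: (3,2)

Answer: ......
..B.W.
..BW..
.WBB..
..B.B.
......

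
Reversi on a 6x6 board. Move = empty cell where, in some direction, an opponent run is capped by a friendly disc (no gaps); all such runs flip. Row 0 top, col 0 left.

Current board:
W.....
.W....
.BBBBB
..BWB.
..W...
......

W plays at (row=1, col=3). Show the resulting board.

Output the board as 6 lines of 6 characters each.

Place W at (1,3); scan 8 dirs for brackets.
Dir NW: first cell '.' (not opp) -> no flip
Dir N: first cell '.' (not opp) -> no flip
Dir NE: first cell '.' (not opp) -> no flip
Dir W: first cell '.' (not opp) -> no flip
Dir E: first cell '.' (not opp) -> no flip
Dir SW: opp run (2,2), next='.' -> no flip
Dir S: opp run (2,3) capped by W -> flip
Dir SE: opp run (2,4), next='.' -> no flip
All flips: (2,3)

Answer: W.....
.W.W..
.BBWBB
..BWB.
..W...
......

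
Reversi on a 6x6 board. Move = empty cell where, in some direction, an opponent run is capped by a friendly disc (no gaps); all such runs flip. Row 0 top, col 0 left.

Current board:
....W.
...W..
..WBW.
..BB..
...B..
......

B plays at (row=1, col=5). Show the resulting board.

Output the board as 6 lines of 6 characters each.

Place B at (1,5); scan 8 dirs for brackets.
Dir NW: opp run (0,4), next=edge -> no flip
Dir N: first cell '.' (not opp) -> no flip
Dir NE: edge -> no flip
Dir W: first cell '.' (not opp) -> no flip
Dir E: edge -> no flip
Dir SW: opp run (2,4) capped by B -> flip
Dir S: first cell '.' (not opp) -> no flip
Dir SE: edge -> no flip
All flips: (2,4)

Answer: ....W.
...W.B
..WBB.
..BB..
...B..
......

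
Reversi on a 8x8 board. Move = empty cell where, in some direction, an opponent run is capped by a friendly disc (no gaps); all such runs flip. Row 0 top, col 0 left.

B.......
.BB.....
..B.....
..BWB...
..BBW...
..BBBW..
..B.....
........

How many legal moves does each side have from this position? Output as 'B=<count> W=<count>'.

-- B to move --
(2,3): flips 1 -> legal
(2,4): flips 1 -> legal
(3,5): flips 1 -> legal
(4,5): flips 1 -> legal
(4,6): no bracket -> illegal
(5,6): flips 1 -> legal
(6,4): no bracket -> illegal
(6,5): no bracket -> illegal
(6,6): flips 3 -> legal
B mobility = 6
-- W to move --
(0,1): no bracket -> illegal
(0,2): no bracket -> illegal
(0,3): no bracket -> illegal
(1,0): no bracket -> illegal
(1,3): no bracket -> illegal
(2,0): no bracket -> illegal
(2,1): no bracket -> illegal
(2,3): no bracket -> illegal
(2,4): flips 1 -> legal
(2,5): no bracket -> illegal
(3,1): flips 1 -> legal
(3,5): flips 1 -> legal
(4,1): flips 2 -> legal
(4,5): no bracket -> illegal
(5,1): flips 4 -> legal
(6,1): no bracket -> illegal
(6,3): flips 2 -> legal
(6,4): flips 1 -> legal
(6,5): no bracket -> illegal
(7,1): flips 2 -> legal
(7,2): no bracket -> illegal
(7,3): no bracket -> illegal
W mobility = 8

Answer: B=6 W=8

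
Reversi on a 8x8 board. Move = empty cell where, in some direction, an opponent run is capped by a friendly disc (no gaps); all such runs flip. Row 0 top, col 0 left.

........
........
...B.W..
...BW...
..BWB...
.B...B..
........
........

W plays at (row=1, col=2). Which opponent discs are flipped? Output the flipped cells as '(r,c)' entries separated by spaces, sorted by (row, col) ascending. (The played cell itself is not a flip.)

Dir NW: first cell '.' (not opp) -> no flip
Dir N: first cell '.' (not opp) -> no flip
Dir NE: first cell '.' (not opp) -> no flip
Dir W: first cell '.' (not opp) -> no flip
Dir E: first cell '.' (not opp) -> no flip
Dir SW: first cell '.' (not opp) -> no flip
Dir S: first cell '.' (not opp) -> no flip
Dir SE: opp run (2,3) capped by W -> flip

Answer: (2,3)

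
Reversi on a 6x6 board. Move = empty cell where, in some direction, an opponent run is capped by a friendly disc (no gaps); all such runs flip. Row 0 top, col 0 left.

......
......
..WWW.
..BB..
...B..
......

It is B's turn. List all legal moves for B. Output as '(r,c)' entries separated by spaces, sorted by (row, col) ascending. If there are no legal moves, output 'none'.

Answer: (1,1) (1,2) (1,3) (1,4) (1,5)

Derivation:
(1,1): flips 1 -> legal
(1,2): flips 1 -> legal
(1,3): flips 1 -> legal
(1,4): flips 1 -> legal
(1,5): flips 1 -> legal
(2,1): no bracket -> illegal
(2,5): no bracket -> illegal
(3,1): no bracket -> illegal
(3,4): no bracket -> illegal
(3,5): no bracket -> illegal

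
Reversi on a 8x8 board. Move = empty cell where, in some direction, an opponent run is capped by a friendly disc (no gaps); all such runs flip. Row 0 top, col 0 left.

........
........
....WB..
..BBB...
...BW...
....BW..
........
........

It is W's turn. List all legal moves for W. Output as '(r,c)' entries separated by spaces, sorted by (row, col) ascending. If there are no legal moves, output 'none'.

Answer: (2,2) (2,6) (4,2) (5,3) (6,4)

Derivation:
(1,4): no bracket -> illegal
(1,5): no bracket -> illegal
(1,6): no bracket -> illegal
(2,1): no bracket -> illegal
(2,2): flips 1 -> legal
(2,3): no bracket -> illegal
(2,6): flips 1 -> legal
(3,1): no bracket -> illegal
(3,5): no bracket -> illegal
(3,6): no bracket -> illegal
(4,1): no bracket -> illegal
(4,2): flips 2 -> legal
(4,5): no bracket -> illegal
(5,2): no bracket -> illegal
(5,3): flips 1 -> legal
(6,3): no bracket -> illegal
(6,4): flips 1 -> legal
(6,5): no bracket -> illegal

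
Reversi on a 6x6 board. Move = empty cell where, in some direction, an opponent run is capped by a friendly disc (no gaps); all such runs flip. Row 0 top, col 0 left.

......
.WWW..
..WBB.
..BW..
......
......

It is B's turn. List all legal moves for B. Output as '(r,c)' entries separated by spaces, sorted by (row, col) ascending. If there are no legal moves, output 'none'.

(0,0): no bracket -> illegal
(0,1): flips 1 -> legal
(0,2): flips 3 -> legal
(0,3): flips 1 -> legal
(0,4): no bracket -> illegal
(1,0): no bracket -> illegal
(1,4): no bracket -> illegal
(2,0): no bracket -> illegal
(2,1): flips 1 -> legal
(3,1): no bracket -> illegal
(3,4): flips 1 -> legal
(4,2): flips 1 -> legal
(4,3): flips 1 -> legal
(4,4): no bracket -> illegal

Answer: (0,1) (0,2) (0,3) (2,1) (3,4) (4,2) (4,3)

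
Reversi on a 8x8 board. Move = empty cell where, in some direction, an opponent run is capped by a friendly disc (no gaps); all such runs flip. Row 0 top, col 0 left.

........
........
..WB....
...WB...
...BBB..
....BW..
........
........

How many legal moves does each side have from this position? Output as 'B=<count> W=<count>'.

-- B to move --
(1,1): flips 2 -> legal
(1,2): no bracket -> illegal
(1,3): no bracket -> illegal
(2,1): flips 1 -> legal
(2,4): no bracket -> illegal
(3,1): no bracket -> illegal
(3,2): flips 1 -> legal
(4,2): no bracket -> illegal
(4,6): no bracket -> illegal
(5,6): flips 1 -> legal
(6,4): no bracket -> illegal
(6,5): flips 1 -> legal
(6,6): flips 1 -> legal
B mobility = 6
-- W to move --
(1,2): no bracket -> illegal
(1,3): flips 1 -> legal
(1,4): no bracket -> illegal
(2,4): flips 1 -> legal
(2,5): no bracket -> illegal
(3,2): no bracket -> illegal
(3,5): flips 2 -> legal
(3,6): no bracket -> illegal
(4,2): no bracket -> illegal
(4,6): no bracket -> illegal
(5,2): no bracket -> illegal
(5,3): flips 2 -> legal
(5,6): no bracket -> illegal
(6,3): no bracket -> illegal
(6,4): no bracket -> illegal
(6,5): no bracket -> illegal
W mobility = 4

Answer: B=6 W=4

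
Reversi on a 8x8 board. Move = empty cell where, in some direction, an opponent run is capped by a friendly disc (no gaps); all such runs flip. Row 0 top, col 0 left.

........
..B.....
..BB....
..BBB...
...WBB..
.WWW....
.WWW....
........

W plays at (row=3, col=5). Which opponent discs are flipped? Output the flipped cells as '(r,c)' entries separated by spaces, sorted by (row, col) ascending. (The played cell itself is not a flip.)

Answer: (4,4)

Derivation:
Dir NW: first cell '.' (not opp) -> no flip
Dir N: first cell '.' (not opp) -> no flip
Dir NE: first cell '.' (not opp) -> no flip
Dir W: opp run (3,4) (3,3) (3,2), next='.' -> no flip
Dir E: first cell '.' (not opp) -> no flip
Dir SW: opp run (4,4) capped by W -> flip
Dir S: opp run (4,5), next='.' -> no flip
Dir SE: first cell '.' (not opp) -> no flip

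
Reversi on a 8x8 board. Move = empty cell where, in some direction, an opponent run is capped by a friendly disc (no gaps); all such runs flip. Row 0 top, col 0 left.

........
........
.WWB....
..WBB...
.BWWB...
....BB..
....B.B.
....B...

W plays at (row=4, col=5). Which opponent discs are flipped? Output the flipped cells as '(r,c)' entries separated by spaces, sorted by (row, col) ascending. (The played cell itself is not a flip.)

Dir NW: opp run (3,4) (2,3), next='.' -> no flip
Dir N: first cell '.' (not opp) -> no flip
Dir NE: first cell '.' (not opp) -> no flip
Dir W: opp run (4,4) capped by W -> flip
Dir E: first cell '.' (not opp) -> no flip
Dir SW: opp run (5,4), next='.' -> no flip
Dir S: opp run (5,5), next='.' -> no flip
Dir SE: first cell '.' (not opp) -> no flip

Answer: (4,4)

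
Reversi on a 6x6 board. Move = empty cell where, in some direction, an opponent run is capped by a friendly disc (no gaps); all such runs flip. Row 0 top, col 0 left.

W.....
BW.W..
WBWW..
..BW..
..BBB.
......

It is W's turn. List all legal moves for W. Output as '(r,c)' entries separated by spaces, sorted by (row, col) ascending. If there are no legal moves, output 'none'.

Answer: (3,1) (4,1) (5,1) (5,2) (5,3) (5,5)

Derivation:
(0,1): no bracket -> illegal
(1,2): no bracket -> illegal
(3,0): no bracket -> illegal
(3,1): flips 2 -> legal
(3,4): no bracket -> illegal
(3,5): no bracket -> illegal
(4,1): flips 1 -> legal
(4,5): no bracket -> illegal
(5,1): flips 1 -> legal
(5,2): flips 2 -> legal
(5,3): flips 1 -> legal
(5,4): no bracket -> illegal
(5,5): flips 1 -> legal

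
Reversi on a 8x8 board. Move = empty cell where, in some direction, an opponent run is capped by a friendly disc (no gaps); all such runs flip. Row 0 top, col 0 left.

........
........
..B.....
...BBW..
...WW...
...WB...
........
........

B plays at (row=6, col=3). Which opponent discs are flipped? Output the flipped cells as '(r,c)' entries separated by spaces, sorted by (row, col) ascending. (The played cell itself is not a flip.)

Answer: (4,3) (5,3)

Derivation:
Dir NW: first cell '.' (not opp) -> no flip
Dir N: opp run (5,3) (4,3) capped by B -> flip
Dir NE: first cell 'B' (not opp) -> no flip
Dir W: first cell '.' (not opp) -> no flip
Dir E: first cell '.' (not opp) -> no flip
Dir SW: first cell '.' (not opp) -> no flip
Dir S: first cell '.' (not opp) -> no flip
Dir SE: first cell '.' (not opp) -> no flip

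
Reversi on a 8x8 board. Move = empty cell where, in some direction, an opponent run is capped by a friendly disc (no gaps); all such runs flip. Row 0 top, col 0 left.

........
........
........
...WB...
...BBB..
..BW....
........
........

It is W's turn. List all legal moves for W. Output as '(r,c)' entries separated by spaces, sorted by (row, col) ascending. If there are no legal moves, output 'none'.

(2,3): no bracket -> illegal
(2,4): no bracket -> illegal
(2,5): no bracket -> illegal
(3,2): no bracket -> illegal
(3,5): flips 2 -> legal
(3,6): no bracket -> illegal
(4,1): no bracket -> illegal
(4,2): no bracket -> illegal
(4,6): no bracket -> illegal
(5,1): flips 1 -> legal
(5,4): no bracket -> illegal
(5,5): flips 1 -> legal
(5,6): no bracket -> illegal
(6,1): no bracket -> illegal
(6,2): no bracket -> illegal
(6,3): no bracket -> illegal

Answer: (3,5) (5,1) (5,5)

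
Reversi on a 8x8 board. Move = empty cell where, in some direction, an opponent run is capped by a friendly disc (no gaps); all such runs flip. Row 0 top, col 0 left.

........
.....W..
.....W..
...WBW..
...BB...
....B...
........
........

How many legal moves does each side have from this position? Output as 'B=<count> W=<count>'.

Answer: B=6 W=3

Derivation:
-- B to move --
(0,4): no bracket -> illegal
(0,5): no bracket -> illegal
(0,6): no bracket -> illegal
(1,4): no bracket -> illegal
(1,6): flips 1 -> legal
(2,2): flips 1 -> legal
(2,3): flips 1 -> legal
(2,4): no bracket -> illegal
(2,6): flips 1 -> legal
(3,2): flips 1 -> legal
(3,6): flips 1 -> legal
(4,2): no bracket -> illegal
(4,5): no bracket -> illegal
(4,6): no bracket -> illegal
B mobility = 6
-- W to move --
(2,3): no bracket -> illegal
(2,4): no bracket -> illegal
(3,2): no bracket -> illegal
(4,2): no bracket -> illegal
(4,5): no bracket -> illegal
(5,2): flips 2 -> legal
(5,3): flips 2 -> legal
(5,5): flips 1 -> legal
(6,3): no bracket -> illegal
(6,4): no bracket -> illegal
(6,5): no bracket -> illegal
W mobility = 3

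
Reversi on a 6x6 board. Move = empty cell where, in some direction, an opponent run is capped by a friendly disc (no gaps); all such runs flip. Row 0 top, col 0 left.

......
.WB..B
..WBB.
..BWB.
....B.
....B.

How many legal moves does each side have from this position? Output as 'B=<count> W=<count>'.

-- B to move --
(0,0): flips 3 -> legal
(0,1): no bracket -> illegal
(0,2): no bracket -> illegal
(1,0): flips 1 -> legal
(1,3): no bracket -> illegal
(2,0): no bracket -> illegal
(2,1): flips 1 -> legal
(3,1): no bracket -> illegal
(4,2): flips 1 -> legal
(4,3): flips 1 -> legal
B mobility = 5
-- W to move --
(0,1): no bracket -> illegal
(0,2): flips 1 -> legal
(0,3): no bracket -> illegal
(0,4): no bracket -> illegal
(0,5): no bracket -> illegal
(1,3): flips 2 -> legal
(1,4): no bracket -> illegal
(2,1): no bracket -> illegal
(2,5): flips 2 -> legal
(3,1): flips 1 -> legal
(3,5): flips 1 -> legal
(4,1): no bracket -> illegal
(4,2): flips 1 -> legal
(4,3): no bracket -> illegal
(4,5): no bracket -> illegal
(5,3): no bracket -> illegal
(5,5): flips 1 -> legal
W mobility = 7

Answer: B=5 W=7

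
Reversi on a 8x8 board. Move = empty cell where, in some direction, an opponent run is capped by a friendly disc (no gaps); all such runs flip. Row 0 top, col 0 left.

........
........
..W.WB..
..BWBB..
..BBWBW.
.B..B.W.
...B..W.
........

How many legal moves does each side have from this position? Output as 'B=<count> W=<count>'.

-- B to move --
(1,1): no bracket -> illegal
(1,2): flips 1 -> legal
(1,3): flips 1 -> legal
(1,4): flips 1 -> legal
(1,5): flips 2 -> legal
(2,1): no bracket -> illegal
(2,3): flips 2 -> legal
(3,1): no bracket -> illegal
(3,6): no bracket -> illegal
(3,7): no bracket -> illegal
(4,7): flips 1 -> legal
(5,3): flips 1 -> legal
(5,5): no bracket -> illegal
(5,7): flips 1 -> legal
(6,5): no bracket -> illegal
(6,7): flips 1 -> legal
(7,5): no bracket -> illegal
(7,6): no bracket -> illegal
(7,7): no bracket -> illegal
B mobility = 9
-- W to move --
(1,4): no bracket -> illegal
(1,5): no bracket -> illegal
(1,6): no bracket -> illegal
(2,1): no bracket -> illegal
(2,3): flips 2 -> legal
(2,6): flips 2 -> legal
(3,1): flips 1 -> legal
(3,6): flips 2 -> legal
(4,0): no bracket -> illegal
(4,1): flips 2 -> legal
(5,0): no bracket -> illegal
(5,2): flips 2 -> legal
(5,3): flips 1 -> legal
(5,5): no bracket -> illegal
(6,0): flips 2 -> legal
(6,1): no bracket -> illegal
(6,2): no bracket -> illegal
(6,4): flips 1 -> legal
(6,5): no bracket -> illegal
(7,2): no bracket -> illegal
(7,3): no bracket -> illegal
(7,4): no bracket -> illegal
W mobility = 9

Answer: B=9 W=9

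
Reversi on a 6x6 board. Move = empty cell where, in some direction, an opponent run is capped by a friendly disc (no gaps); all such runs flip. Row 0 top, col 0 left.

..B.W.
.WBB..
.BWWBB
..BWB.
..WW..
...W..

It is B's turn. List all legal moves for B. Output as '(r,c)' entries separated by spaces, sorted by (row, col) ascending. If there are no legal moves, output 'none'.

Answer: (0,1) (1,0) (1,4) (2,0) (3,1) (5,1) (5,2) (5,4)

Derivation:
(0,0): no bracket -> illegal
(0,1): flips 1 -> legal
(0,3): no bracket -> illegal
(0,5): no bracket -> illegal
(1,0): flips 1 -> legal
(1,4): flips 1 -> legal
(1,5): no bracket -> illegal
(2,0): flips 1 -> legal
(3,1): flips 1 -> legal
(4,1): no bracket -> illegal
(4,4): no bracket -> illegal
(5,1): flips 2 -> legal
(5,2): flips 2 -> legal
(5,4): flips 1 -> legal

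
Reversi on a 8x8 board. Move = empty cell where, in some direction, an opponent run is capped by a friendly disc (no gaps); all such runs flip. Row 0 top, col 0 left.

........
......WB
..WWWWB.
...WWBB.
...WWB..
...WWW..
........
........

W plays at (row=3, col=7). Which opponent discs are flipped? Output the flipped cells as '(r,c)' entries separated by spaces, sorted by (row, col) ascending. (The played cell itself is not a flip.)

Dir NW: opp run (2,6), next='.' -> no flip
Dir N: first cell '.' (not opp) -> no flip
Dir NE: edge -> no flip
Dir W: opp run (3,6) (3,5) capped by W -> flip
Dir E: edge -> no flip
Dir SW: first cell '.' (not opp) -> no flip
Dir S: first cell '.' (not opp) -> no flip
Dir SE: edge -> no flip

Answer: (3,5) (3,6)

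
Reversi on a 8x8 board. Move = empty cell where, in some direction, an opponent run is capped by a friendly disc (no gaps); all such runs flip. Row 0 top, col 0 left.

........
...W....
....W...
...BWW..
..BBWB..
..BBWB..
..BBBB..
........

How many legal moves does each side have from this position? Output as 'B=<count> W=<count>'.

Answer: B=6 W=14

Derivation:
-- B to move --
(0,2): no bracket -> illegal
(0,3): no bracket -> illegal
(0,4): no bracket -> illegal
(1,2): no bracket -> illegal
(1,4): flips 4 -> legal
(1,5): flips 1 -> legal
(2,2): no bracket -> illegal
(2,3): flips 1 -> legal
(2,5): flips 2 -> legal
(2,6): flips 2 -> legal
(3,6): flips 2 -> legal
(4,6): no bracket -> illegal
B mobility = 6
-- W to move --
(2,2): flips 1 -> legal
(2,3): no bracket -> illegal
(3,1): no bracket -> illegal
(3,2): flips 2 -> legal
(3,6): flips 1 -> legal
(4,1): flips 2 -> legal
(4,6): flips 1 -> legal
(5,1): flips 4 -> legal
(5,6): flips 2 -> legal
(6,1): flips 2 -> legal
(6,6): flips 1 -> legal
(7,1): flips 2 -> legal
(7,2): flips 1 -> legal
(7,3): no bracket -> illegal
(7,4): flips 1 -> legal
(7,5): flips 3 -> legal
(7,6): flips 1 -> legal
W mobility = 14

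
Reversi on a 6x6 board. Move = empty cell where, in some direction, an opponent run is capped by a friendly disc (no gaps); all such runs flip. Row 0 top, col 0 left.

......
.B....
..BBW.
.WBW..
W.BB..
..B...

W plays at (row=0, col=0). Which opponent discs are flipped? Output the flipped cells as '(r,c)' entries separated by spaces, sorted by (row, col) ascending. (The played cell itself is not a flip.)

Dir NW: edge -> no flip
Dir N: edge -> no flip
Dir NE: edge -> no flip
Dir W: edge -> no flip
Dir E: first cell '.' (not opp) -> no flip
Dir SW: edge -> no flip
Dir S: first cell '.' (not opp) -> no flip
Dir SE: opp run (1,1) (2,2) capped by W -> flip

Answer: (1,1) (2,2)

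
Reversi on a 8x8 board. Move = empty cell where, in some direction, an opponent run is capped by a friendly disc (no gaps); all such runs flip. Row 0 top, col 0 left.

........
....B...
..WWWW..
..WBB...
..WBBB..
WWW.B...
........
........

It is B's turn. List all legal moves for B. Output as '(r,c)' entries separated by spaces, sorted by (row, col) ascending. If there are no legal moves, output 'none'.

(1,1): flips 1 -> legal
(1,2): flips 1 -> legal
(1,3): flips 1 -> legal
(1,5): flips 1 -> legal
(1,6): flips 1 -> legal
(2,1): flips 1 -> legal
(2,6): no bracket -> illegal
(3,1): flips 1 -> legal
(3,5): no bracket -> illegal
(3,6): flips 1 -> legal
(4,0): no bracket -> illegal
(4,1): flips 3 -> legal
(5,3): no bracket -> illegal
(6,0): flips 2 -> legal
(6,1): flips 1 -> legal
(6,2): no bracket -> illegal
(6,3): no bracket -> illegal

Answer: (1,1) (1,2) (1,3) (1,5) (1,6) (2,1) (3,1) (3,6) (4,1) (6,0) (6,1)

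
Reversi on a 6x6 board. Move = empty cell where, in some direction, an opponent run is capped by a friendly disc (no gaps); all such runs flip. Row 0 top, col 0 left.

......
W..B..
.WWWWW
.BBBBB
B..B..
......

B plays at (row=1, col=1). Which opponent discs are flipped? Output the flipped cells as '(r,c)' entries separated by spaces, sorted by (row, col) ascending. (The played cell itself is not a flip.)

Answer: (2,1) (2,2)

Derivation:
Dir NW: first cell '.' (not opp) -> no flip
Dir N: first cell '.' (not opp) -> no flip
Dir NE: first cell '.' (not opp) -> no flip
Dir W: opp run (1,0), next=edge -> no flip
Dir E: first cell '.' (not opp) -> no flip
Dir SW: first cell '.' (not opp) -> no flip
Dir S: opp run (2,1) capped by B -> flip
Dir SE: opp run (2,2) capped by B -> flip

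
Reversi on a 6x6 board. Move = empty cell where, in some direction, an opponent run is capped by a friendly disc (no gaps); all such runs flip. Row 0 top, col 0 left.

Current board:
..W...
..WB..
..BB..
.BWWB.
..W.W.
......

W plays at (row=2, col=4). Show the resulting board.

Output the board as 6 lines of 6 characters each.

Place W at (2,4); scan 8 dirs for brackets.
Dir NW: opp run (1,3) capped by W -> flip
Dir N: first cell '.' (not opp) -> no flip
Dir NE: first cell '.' (not opp) -> no flip
Dir W: opp run (2,3) (2,2), next='.' -> no flip
Dir E: first cell '.' (not opp) -> no flip
Dir SW: first cell 'W' (not opp) -> no flip
Dir S: opp run (3,4) capped by W -> flip
Dir SE: first cell '.' (not opp) -> no flip
All flips: (1,3) (3,4)

Answer: ..W...
..WW..
..BBW.
.BWWW.
..W.W.
......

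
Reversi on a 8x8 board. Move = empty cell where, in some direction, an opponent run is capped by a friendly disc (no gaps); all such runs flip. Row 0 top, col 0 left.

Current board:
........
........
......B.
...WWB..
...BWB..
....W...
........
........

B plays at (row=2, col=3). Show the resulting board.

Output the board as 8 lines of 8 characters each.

Place B at (2,3); scan 8 dirs for brackets.
Dir NW: first cell '.' (not opp) -> no flip
Dir N: first cell '.' (not opp) -> no flip
Dir NE: first cell '.' (not opp) -> no flip
Dir W: first cell '.' (not opp) -> no flip
Dir E: first cell '.' (not opp) -> no flip
Dir SW: first cell '.' (not opp) -> no flip
Dir S: opp run (3,3) capped by B -> flip
Dir SE: opp run (3,4) capped by B -> flip
All flips: (3,3) (3,4)

Answer: ........
........
...B..B.
...BBB..
...BWB..
....W...
........
........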